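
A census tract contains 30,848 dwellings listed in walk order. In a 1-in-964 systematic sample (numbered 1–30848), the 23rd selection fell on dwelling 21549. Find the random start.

341

k = 964
r = 21549 − (23−1)×964 = 21549 − 21208 = 341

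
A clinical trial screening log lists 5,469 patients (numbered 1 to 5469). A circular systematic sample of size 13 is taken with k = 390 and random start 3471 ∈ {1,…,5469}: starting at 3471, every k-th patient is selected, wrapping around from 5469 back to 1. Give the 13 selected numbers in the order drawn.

3471, 3861, 4251, 4641, 5031, 5421, 342, 732, 1122, 1512, 1902, 2292, 2682

Selection 1: 3471
Selection 2: 3471 + 390 = 3861
Selection 3: 3861 + 390 = 4251
Selection 4: 4251 + 390 = 4641
Selection 5: 4641 + 390 = 5031
Selection 6: 5031 + 390 = 5421
Selection 7: 5421 + 390 = 5811 → 5811 − 5469 = 342
Selection 8: 342 + 390 = 732
Selection 9: 732 + 390 = 1122
Selection 10: 1122 + 390 = 1512
Selection 11: 1512 + 390 = 1902
Selection 12: 1902 + 390 = 2292
Selection 13: 2292 + 390 = 2682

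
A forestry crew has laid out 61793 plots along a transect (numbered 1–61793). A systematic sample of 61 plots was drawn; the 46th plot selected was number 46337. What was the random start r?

752

k = 61793/61 = 1013
r = 46337 − (46−1)×1013 = 46337 − 45585 = 752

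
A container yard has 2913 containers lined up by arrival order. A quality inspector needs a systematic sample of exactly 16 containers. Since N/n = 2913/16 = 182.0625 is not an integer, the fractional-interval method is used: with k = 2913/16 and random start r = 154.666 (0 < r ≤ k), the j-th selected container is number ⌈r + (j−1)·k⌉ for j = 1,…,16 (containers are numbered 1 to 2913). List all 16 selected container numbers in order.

j=1: r + 0k = 154.666 → ⌈·⌉ = 155
j=2: r + 1k = 336.7285 → ⌈·⌉ = 337
j=3: r + 2k = 518.791 → ⌈·⌉ = 519
j=4: r + 3k = 700.8535 → ⌈·⌉ = 701
j=5: r + 4k = 882.916 → ⌈·⌉ = 883
j=6: r + 5k = 1064.9785 → ⌈·⌉ = 1065
j=7: r + 6k = 1247.041 → ⌈·⌉ = 1248
j=8: r + 7k = 1429.1035 → ⌈·⌉ = 1430
j=9: r + 8k = 1611.166 → ⌈·⌉ = 1612
j=10: r + 9k = 1793.2285 → ⌈·⌉ = 1794
j=11: r + 10k = 1975.291 → ⌈·⌉ = 1976
j=12: r + 11k = 2157.3535 → ⌈·⌉ = 2158
j=13: r + 12k = 2339.416 → ⌈·⌉ = 2340
j=14: r + 13k = 2521.4785 → ⌈·⌉ = 2522
j=15: r + 14k = 2703.541 → ⌈·⌉ = 2704
j=16: r + 15k = 2885.6035 → ⌈·⌉ = 2886

155, 337, 519, 701, 883, 1065, 1248, 1430, 1612, 1794, 1976, 2158, 2340, 2522, 2704, 2886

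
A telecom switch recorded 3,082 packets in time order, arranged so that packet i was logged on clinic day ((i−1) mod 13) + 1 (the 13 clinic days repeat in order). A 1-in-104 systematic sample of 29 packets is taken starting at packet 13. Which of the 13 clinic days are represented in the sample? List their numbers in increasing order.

Consecutive selections differ by k = 104, so their clinic day numbers differ by 104 mod 13 = 0.
gcd(104, 13) = 13, so the sample visits 13/13 = 1 distinct residues mod 13.
Start 13 is clinic day 13; the clinic days hit are 13.

13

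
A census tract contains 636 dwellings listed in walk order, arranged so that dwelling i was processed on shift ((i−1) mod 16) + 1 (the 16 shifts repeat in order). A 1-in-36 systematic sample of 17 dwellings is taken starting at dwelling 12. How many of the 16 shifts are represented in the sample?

4

Consecutive selections differ by k = 36, so their shift numbers differ by 36 mod 16 = 4.
gcd(36, 16) = 4, so the sample visits 16/4 = 4 distinct residues mod 16.
Start 12 is shift 12; the shifts hit are 4, 8, 12, 16.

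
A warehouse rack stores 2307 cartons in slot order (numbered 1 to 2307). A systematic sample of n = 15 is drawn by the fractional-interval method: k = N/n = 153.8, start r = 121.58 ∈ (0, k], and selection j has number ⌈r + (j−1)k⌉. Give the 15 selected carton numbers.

j=1: r + 0k = 121.58 → ⌈·⌉ = 122
j=2: r + 1k = 275.38 → ⌈·⌉ = 276
j=3: r + 2k = 429.18 → ⌈·⌉ = 430
j=4: r + 3k = 582.98 → ⌈·⌉ = 583
j=5: r + 4k = 736.78 → ⌈·⌉ = 737
j=6: r + 5k = 890.58 → ⌈·⌉ = 891
j=7: r + 6k = 1044.38 → ⌈·⌉ = 1045
j=8: r + 7k = 1198.18 → ⌈·⌉ = 1199
j=9: r + 8k = 1351.98 → ⌈·⌉ = 1352
j=10: r + 9k = 1505.78 → ⌈·⌉ = 1506
j=11: r + 10k = 1659.58 → ⌈·⌉ = 1660
j=12: r + 11k = 1813.38 → ⌈·⌉ = 1814
j=13: r + 12k = 1967.18 → ⌈·⌉ = 1968
j=14: r + 13k = 2120.98 → ⌈·⌉ = 2121
j=15: r + 14k = 2274.78 → ⌈·⌉ = 2275

122, 276, 430, 583, 737, 891, 1045, 1199, 1352, 1506, 1660, 1814, 1968, 2121, 2275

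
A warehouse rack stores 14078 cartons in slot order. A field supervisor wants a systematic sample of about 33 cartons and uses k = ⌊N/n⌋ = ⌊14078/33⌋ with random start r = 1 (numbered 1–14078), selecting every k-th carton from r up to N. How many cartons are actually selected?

34

k = ⌊14078/33⌋ = 426
Achieved size = ⌊(14078 − 1)/426⌋ + 1 = ⌊14077/426⌋ + 1 = 33 + 1 = 34
(last selection: 1 + 33×426 = 14059 ≤ 14078; next would be 14485 > 14078)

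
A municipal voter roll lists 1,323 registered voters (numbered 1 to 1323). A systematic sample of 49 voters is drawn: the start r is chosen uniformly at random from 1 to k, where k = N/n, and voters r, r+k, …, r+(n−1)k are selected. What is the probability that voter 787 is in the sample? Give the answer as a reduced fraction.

k = 1323/49 = 27.
Voter 787 is selected iff r ≡ 787 (mod 27); exactly one such r in {1,…,27}.
Inclusion probability = 1/27.

1/27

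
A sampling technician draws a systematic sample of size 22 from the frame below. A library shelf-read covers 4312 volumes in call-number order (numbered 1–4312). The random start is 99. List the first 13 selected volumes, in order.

99, 295, 491, 687, 883, 1079, 1275, 1471, 1667, 1863, 2059, 2255, 2451

k = N/n = 4312/22 = 196
volume 1: 99
volume 2: 99 + 196 = 295
volume 3: 295 + 196 = 491
volume 4: 491 + 196 = 687
volume 5: 687 + 196 = 883
volume 6: 883 + 196 = 1079
volume 7: 1079 + 196 = 1275
volume 8: 1275 + 196 = 1471
volume 9: 1471 + 196 = 1667
volume 10: 1667 + 196 = 1863
volume 11: 1863 + 196 = 2059
volume 12: 2059 + 196 = 2255
volume 13: 2255 + 196 = 2451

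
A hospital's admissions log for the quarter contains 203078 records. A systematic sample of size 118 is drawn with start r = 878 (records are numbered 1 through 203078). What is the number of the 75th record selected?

128232

k = 203078/118 = 1721
75th selection = r + (75−1)·k = 878 + 74×1721 = 878 + 127354 = 128232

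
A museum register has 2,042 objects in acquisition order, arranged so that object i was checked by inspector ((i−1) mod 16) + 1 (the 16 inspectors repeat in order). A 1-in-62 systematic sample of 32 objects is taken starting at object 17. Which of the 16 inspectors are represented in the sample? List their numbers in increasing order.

Consecutive selections differ by k = 62, so their inspector numbers differ by 62 mod 16 = 14.
gcd(62, 16) = 2, so the sample visits 16/2 = 8 distinct residues mod 16.
Start 17 is inspector 1; the inspectors hit are 1, 3, 5, 7, 9, 11, 13, 15.

1, 3, 5, 7, 9, 11, 13, 15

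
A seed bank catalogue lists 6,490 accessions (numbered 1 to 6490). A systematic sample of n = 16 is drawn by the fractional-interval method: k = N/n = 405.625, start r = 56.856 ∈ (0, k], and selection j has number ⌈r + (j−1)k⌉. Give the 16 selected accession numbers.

57, 463, 869, 1274, 1680, 2085, 2491, 2897, 3302, 3708, 4114, 4519, 4925, 5330, 5736, 6142

j=1: r + 0k = 56.856 → ⌈·⌉ = 57
j=2: r + 1k = 462.481 → ⌈·⌉ = 463
j=3: r + 2k = 868.106 → ⌈·⌉ = 869
j=4: r + 3k = 1273.731 → ⌈·⌉ = 1274
j=5: r + 4k = 1679.356 → ⌈·⌉ = 1680
j=6: r + 5k = 2084.981 → ⌈·⌉ = 2085
j=7: r + 6k = 2490.606 → ⌈·⌉ = 2491
j=8: r + 7k = 2896.231 → ⌈·⌉ = 2897
j=9: r + 8k = 3301.856 → ⌈·⌉ = 3302
j=10: r + 9k = 3707.481 → ⌈·⌉ = 3708
j=11: r + 10k = 4113.106 → ⌈·⌉ = 4114
j=12: r + 11k = 4518.731 → ⌈·⌉ = 4519
j=13: r + 12k = 4924.356 → ⌈·⌉ = 4925
j=14: r + 13k = 5329.981 → ⌈·⌉ = 5330
j=15: r + 14k = 5735.606 → ⌈·⌉ = 5736
j=16: r + 15k = 6141.231 → ⌈·⌉ = 6142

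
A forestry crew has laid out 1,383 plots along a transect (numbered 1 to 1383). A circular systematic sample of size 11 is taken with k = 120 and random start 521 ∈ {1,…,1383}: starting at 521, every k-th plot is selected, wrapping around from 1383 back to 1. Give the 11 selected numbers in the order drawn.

Selection 1: 521
Selection 2: 521 + 120 = 641
Selection 3: 641 + 120 = 761
Selection 4: 761 + 120 = 881
Selection 5: 881 + 120 = 1001
Selection 6: 1001 + 120 = 1121
Selection 7: 1121 + 120 = 1241
Selection 8: 1241 + 120 = 1361
Selection 9: 1361 + 120 = 1481 → 1481 − 1383 = 98
Selection 10: 98 + 120 = 218
Selection 11: 218 + 120 = 338

521, 641, 761, 881, 1001, 1121, 1241, 1361, 98, 218, 338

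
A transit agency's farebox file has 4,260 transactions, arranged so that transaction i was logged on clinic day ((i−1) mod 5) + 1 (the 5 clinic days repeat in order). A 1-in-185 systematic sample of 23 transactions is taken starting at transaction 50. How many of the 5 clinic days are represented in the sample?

Consecutive selections differ by k = 185, so their clinic day numbers differ by 185 mod 5 = 0.
gcd(185, 5) = 5, so the sample visits 5/5 = 1 distinct residues mod 5.
Start 50 is clinic day 5; the clinic days hit are 5.

1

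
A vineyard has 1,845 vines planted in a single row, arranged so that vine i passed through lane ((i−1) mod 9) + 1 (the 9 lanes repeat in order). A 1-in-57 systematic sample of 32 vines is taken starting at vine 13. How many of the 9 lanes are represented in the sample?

3

Consecutive selections differ by k = 57, so their lane numbers differ by 57 mod 9 = 3.
gcd(57, 9) = 3, so the sample visits 9/3 = 3 distinct residues mod 9.
Start 13 is lane 4; the lanes hit are 1, 4, 7.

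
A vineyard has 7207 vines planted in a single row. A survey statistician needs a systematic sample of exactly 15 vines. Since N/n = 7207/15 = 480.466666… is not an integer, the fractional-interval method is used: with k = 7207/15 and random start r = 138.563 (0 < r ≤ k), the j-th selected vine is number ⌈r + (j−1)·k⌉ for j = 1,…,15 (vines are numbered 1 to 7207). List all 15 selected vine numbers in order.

j=1: r + 0k = 138.563 → ⌈·⌉ = 139
j=2: r + 1k = 619.029666… → ⌈·⌉ = 620
j=3: r + 2k = 1099.496333… → ⌈·⌉ = 1100
j=4: r + 3k = 1579.963 → ⌈·⌉ = 1580
j=5: r + 4k = 2060.429666… → ⌈·⌉ = 2061
j=6: r + 5k = 2540.896333… → ⌈·⌉ = 2541
j=7: r + 6k = 3021.363 → ⌈·⌉ = 3022
j=8: r + 7k = 3501.829666… → ⌈·⌉ = 3502
j=9: r + 8k = 3982.296333… → ⌈·⌉ = 3983
j=10: r + 9k = 4462.763 → ⌈·⌉ = 4463
j=11: r + 10k = 4943.229666… → ⌈·⌉ = 4944
j=12: r + 11k = 5423.696333… → ⌈·⌉ = 5424
j=13: r + 12k = 5904.163 → ⌈·⌉ = 5905
j=14: r + 13k = 6384.629666… → ⌈·⌉ = 6385
j=15: r + 14k = 6865.096333… → ⌈·⌉ = 6866

139, 620, 1100, 1580, 2061, 2541, 3022, 3502, 3983, 4463, 4944, 5424, 5905, 6385, 6866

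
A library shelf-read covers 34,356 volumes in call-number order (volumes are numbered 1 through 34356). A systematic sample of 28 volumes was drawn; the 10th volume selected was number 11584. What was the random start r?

541

k = 34356/28 = 1227
r = 11584 − (10−1)×1227 = 11584 − 11043 = 541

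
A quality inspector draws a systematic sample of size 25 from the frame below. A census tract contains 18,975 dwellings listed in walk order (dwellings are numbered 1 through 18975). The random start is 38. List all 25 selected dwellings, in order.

38, 797, 1556, 2315, 3074, 3833, 4592, 5351, 6110, 6869, 7628, 8387, 9146, 9905, 10664, 11423, 12182, 12941, 13700, 14459, 15218, 15977, 16736, 17495, 18254

k = N/n = 18975/25 = 759
dwelling 1: 38
dwelling 2: 38 + 759 = 797
dwelling 3: 797 + 759 = 1556
dwelling 4: 1556 + 759 = 2315
dwelling 5: 2315 + 759 = 3074
dwelling 6: 3074 + 759 = 3833
dwelling 7: 3833 + 759 = 4592
dwelling 8: 4592 + 759 = 5351
dwelling 9: 5351 + 759 = 6110
dwelling 10: 6110 + 759 = 6869
dwelling 11: 6869 + 759 = 7628
dwelling 12: 7628 + 759 = 8387
dwelling 13: 8387 + 759 = 9146
dwelling 14: 9146 + 759 = 9905
dwelling 15: 9905 + 759 = 10664
dwelling 16: 10664 + 759 = 11423
dwelling 17: 11423 + 759 = 12182
dwelling 18: 12182 + 759 = 12941
dwelling 19: 12941 + 759 = 13700
dwelling 20: 13700 + 759 = 14459
dwelling 21: 14459 + 759 = 15218
dwelling 22: 15218 + 759 = 15977
dwelling 23: 15977 + 759 = 16736
dwelling 24: 16736 + 759 = 17495
dwelling 25: 17495 + 759 = 18254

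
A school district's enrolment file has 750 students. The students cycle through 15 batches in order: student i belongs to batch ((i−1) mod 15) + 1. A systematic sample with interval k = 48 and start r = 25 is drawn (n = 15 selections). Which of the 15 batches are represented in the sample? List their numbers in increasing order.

1, 4, 7, 10, 13

Consecutive selections differ by k = 48, so their batch numbers differ by 48 mod 15 = 3.
gcd(48, 15) = 3, so the sample visits 15/3 = 5 distinct residues mod 15.
Start 25 is batch 10; the batches hit are 1, 4, 7, 10, 13.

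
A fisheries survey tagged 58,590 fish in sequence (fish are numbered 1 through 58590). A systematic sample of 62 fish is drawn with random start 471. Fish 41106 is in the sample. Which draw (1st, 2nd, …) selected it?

k = 58590/62 = 945
position = (41106 − 471)/945 + 1 = 40635/945 + 1 = 43 + 1 = 44

44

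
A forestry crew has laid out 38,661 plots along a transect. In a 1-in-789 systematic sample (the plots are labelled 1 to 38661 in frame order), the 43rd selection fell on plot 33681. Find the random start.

k = 789
r = 33681 − (43−1)×789 = 33681 − 33138 = 543

543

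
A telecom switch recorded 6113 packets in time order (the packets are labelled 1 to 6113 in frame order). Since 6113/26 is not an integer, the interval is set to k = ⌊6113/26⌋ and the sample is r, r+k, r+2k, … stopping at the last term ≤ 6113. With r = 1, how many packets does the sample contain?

27

k = ⌊6113/26⌋ = 235
Achieved size = ⌊(6113 − 1)/235⌋ + 1 = ⌊6112/235⌋ + 1 = 26 + 1 = 27
(last selection: 1 + 26×235 = 6111 ≤ 6113; next would be 6346 > 6113)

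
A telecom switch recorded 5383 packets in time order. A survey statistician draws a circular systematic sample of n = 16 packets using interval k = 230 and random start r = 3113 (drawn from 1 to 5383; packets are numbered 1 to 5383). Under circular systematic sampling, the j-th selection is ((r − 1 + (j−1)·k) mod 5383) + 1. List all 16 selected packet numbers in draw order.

Selection 1: 3113
Selection 2: 3113 + 230 = 3343
Selection 3: 3343 + 230 = 3573
Selection 4: 3573 + 230 = 3803
Selection 5: 3803 + 230 = 4033
Selection 6: 4033 + 230 = 4263
Selection 7: 4263 + 230 = 4493
Selection 8: 4493 + 230 = 4723
Selection 9: 4723 + 230 = 4953
Selection 10: 4953 + 230 = 5183
Selection 11: 5183 + 230 = 5413 → 5413 − 5383 = 30
Selection 12: 30 + 230 = 260
Selection 13: 260 + 230 = 490
Selection 14: 490 + 230 = 720
Selection 15: 720 + 230 = 950
Selection 16: 950 + 230 = 1180

3113, 3343, 3573, 3803, 4033, 4263, 4493, 4723, 4953, 5183, 30, 260, 490, 720, 950, 1180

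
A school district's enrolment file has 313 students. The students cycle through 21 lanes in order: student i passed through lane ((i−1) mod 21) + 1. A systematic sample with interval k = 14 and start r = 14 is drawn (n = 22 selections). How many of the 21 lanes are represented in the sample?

3

Consecutive selections differ by k = 14, so their lane numbers differ by 14 mod 21 = 14.
gcd(14, 21) = 7, so the sample visits 21/7 = 3 distinct residues mod 21.
Start 14 is lane 14; the lanes hit are 7, 14, 21.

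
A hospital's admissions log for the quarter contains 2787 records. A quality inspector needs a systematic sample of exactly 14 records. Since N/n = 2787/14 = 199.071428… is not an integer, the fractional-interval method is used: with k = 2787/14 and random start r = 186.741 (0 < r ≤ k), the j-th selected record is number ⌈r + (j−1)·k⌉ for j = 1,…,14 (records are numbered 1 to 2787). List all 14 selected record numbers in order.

j=1: r + 0k = 186.741 → ⌈·⌉ = 187
j=2: r + 1k = 385.812428… → ⌈·⌉ = 386
j=3: r + 2k = 584.883857… → ⌈·⌉ = 585
j=4: r + 3k = 783.955285… → ⌈·⌉ = 784
j=5: r + 4k = 983.026714… → ⌈·⌉ = 984
j=6: r + 5k = 1182.098142… → ⌈·⌉ = 1183
j=7: r + 6k = 1381.169571… → ⌈·⌉ = 1382
j=8: r + 7k = 1580.241 → ⌈·⌉ = 1581
j=9: r + 8k = 1779.312428… → ⌈·⌉ = 1780
j=10: r + 9k = 1978.383857… → ⌈·⌉ = 1979
j=11: r + 10k = 2177.455285… → ⌈·⌉ = 2178
j=12: r + 11k = 2376.526714… → ⌈·⌉ = 2377
j=13: r + 12k = 2575.598142… → ⌈·⌉ = 2576
j=14: r + 13k = 2774.669571… → ⌈·⌉ = 2775

187, 386, 585, 784, 984, 1183, 1382, 1581, 1780, 1979, 2178, 2377, 2576, 2775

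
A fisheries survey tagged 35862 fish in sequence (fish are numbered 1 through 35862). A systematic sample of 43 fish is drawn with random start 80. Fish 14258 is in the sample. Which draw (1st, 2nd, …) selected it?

k = 35862/43 = 834
position = (14258 − 80)/834 + 1 = 14178/834 + 1 = 17 + 1 = 18

18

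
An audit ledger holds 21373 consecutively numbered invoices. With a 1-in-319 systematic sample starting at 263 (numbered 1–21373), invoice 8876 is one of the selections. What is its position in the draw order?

28

k = 319
position = (8876 − 263)/319 + 1 = 8613/319 + 1 = 27 + 1 = 28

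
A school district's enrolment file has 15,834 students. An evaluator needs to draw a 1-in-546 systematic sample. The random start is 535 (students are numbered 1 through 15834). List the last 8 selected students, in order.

12001, 12547, 13093, 13639, 14185, 14731, 15277, 15823

22nd selection = 535 + 21×546 = 12001
23rd: 12001 + 546 = 12547
24th: 12547 + 546 = 13093
25th: 13093 + 546 = 13639
26th: 13639 + 546 = 14185
27th: 14185 + 546 = 14731
28th: 14731 + 546 = 15277
29th: 15277 + 546 = 15823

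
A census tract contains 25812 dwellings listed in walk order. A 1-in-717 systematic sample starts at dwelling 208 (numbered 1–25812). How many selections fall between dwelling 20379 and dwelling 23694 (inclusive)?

k = 717
First selection ≥ 20379: 208 + ⌈(20379−208)/717⌉·717 = 208 + 29×717 = 21001
Last selection ≤ 23694: 208 + ⌊(23694−208)/717⌋·717 = 208 + 32×717 = 23152
Count = 32 − 29 + 1 = 4

4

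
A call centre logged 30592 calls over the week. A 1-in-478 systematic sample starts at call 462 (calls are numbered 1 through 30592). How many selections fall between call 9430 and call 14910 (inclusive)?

k = 478
First selection ≥ 9430: 462 + ⌈(9430−462)/478⌉·478 = 462 + 19×478 = 9544
Last selection ≤ 14910: 462 + ⌊(14910−462)/478⌋·478 = 462 + 30×478 = 14802
Count = 30 − 19 + 1 = 12

12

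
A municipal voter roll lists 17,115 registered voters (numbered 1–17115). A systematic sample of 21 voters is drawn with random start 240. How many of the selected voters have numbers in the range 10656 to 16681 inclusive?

k = 17115/21 = 815
First selection ≥ 10656: 240 + ⌈(10656−240)/815⌉·815 = 240 + 13×815 = 10835
Last selection ≤ 16681: 240 + ⌊(16681−240)/815⌋·815 = 240 + 20×815 = 16540
Count = 20 − 13 + 1 = 8

8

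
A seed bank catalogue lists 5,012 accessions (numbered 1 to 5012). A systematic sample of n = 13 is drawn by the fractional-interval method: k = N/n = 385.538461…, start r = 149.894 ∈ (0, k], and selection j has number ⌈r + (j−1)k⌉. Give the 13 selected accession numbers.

j=1: r + 0k = 149.894 → ⌈·⌉ = 150
j=2: r + 1k = 535.432461… → ⌈·⌉ = 536
j=3: r + 2k = 920.970923… → ⌈·⌉ = 921
j=4: r + 3k = 1306.509384… → ⌈·⌉ = 1307
j=5: r + 4k = 1692.047846… → ⌈·⌉ = 1693
j=6: r + 5k = 2077.586307… → ⌈·⌉ = 2078
j=7: r + 6k = 2463.124769… → ⌈·⌉ = 2464
j=8: r + 7k = 2848.663230… → ⌈·⌉ = 2849
j=9: r + 8k = 3234.201692… → ⌈·⌉ = 3235
j=10: r + 9k = 3619.740153… → ⌈·⌉ = 3620
j=11: r + 10k = 4005.278615… → ⌈·⌉ = 4006
j=12: r + 11k = 4390.817076… → ⌈·⌉ = 4391
j=13: r + 12k = 4776.355538… → ⌈·⌉ = 4777

150, 536, 921, 1307, 1693, 2078, 2464, 2849, 3235, 3620, 4006, 4391, 4777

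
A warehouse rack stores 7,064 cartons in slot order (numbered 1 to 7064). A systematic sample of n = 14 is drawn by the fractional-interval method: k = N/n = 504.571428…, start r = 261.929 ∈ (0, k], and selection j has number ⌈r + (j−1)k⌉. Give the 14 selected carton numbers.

262, 767, 1272, 1776, 2281, 2785, 3290, 3794, 4299, 4804, 5308, 5813, 6317, 6822

j=1: r + 0k = 261.929 → ⌈·⌉ = 262
j=2: r + 1k = 766.500428… → ⌈·⌉ = 767
j=3: r + 2k = 1271.071857… → ⌈·⌉ = 1272
j=4: r + 3k = 1775.643285… → ⌈·⌉ = 1776
j=5: r + 4k = 2280.214714… → ⌈·⌉ = 2281
j=6: r + 5k = 2784.786142… → ⌈·⌉ = 2785
j=7: r + 6k = 3289.357571… → ⌈·⌉ = 3290
j=8: r + 7k = 3793.929 → ⌈·⌉ = 3794
j=9: r + 8k = 4298.500428… → ⌈·⌉ = 4299
j=10: r + 9k = 4803.071857… → ⌈·⌉ = 4804
j=11: r + 10k = 5307.643285… → ⌈·⌉ = 5308
j=12: r + 11k = 5812.214714… → ⌈·⌉ = 5813
j=13: r + 12k = 6316.786142… → ⌈·⌉ = 6317
j=14: r + 13k = 6821.357571… → ⌈·⌉ = 6822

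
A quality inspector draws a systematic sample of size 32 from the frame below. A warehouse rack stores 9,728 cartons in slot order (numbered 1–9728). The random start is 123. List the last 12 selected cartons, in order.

k = N/n = 9728/32 = 304
21st selection = 123 + 20×304 = 6203
22nd: 6203 + 304 = 6507
23rd: 6507 + 304 = 6811
24th: 6811 + 304 = 7115
25th: 7115 + 304 = 7419
26th: 7419 + 304 = 7723
27th: 7723 + 304 = 8027
28th: 8027 + 304 = 8331
29th: 8331 + 304 = 8635
30th: 8635 + 304 = 8939
31st: 8939 + 304 = 9243
32nd: 9243 + 304 = 9547

6203, 6507, 6811, 7115, 7419, 7723, 8027, 8331, 8635, 8939, 9243, 9547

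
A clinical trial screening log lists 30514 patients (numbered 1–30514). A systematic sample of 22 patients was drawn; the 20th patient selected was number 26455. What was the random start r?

k = 30514/22 = 1387
r = 26455 − (20−1)×1387 = 26455 − 26353 = 102

102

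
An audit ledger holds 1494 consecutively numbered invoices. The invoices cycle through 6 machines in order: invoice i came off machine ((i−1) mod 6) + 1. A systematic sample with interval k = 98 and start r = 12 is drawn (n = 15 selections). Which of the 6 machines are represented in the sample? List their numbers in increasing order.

2, 4, 6

Consecutive selections differ by k = 98, so their machine numbers differ by 98 mod 6 = 2.
gcd(98, 6) = 2, so the sample visits 6/2 = 3 distinct residues mod 6.
Start 12 is machine 6; the machines hit are 2, 4, 6.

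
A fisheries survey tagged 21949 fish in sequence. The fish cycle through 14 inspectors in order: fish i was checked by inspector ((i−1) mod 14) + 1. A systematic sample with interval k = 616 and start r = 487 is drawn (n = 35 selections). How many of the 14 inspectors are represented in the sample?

1

Consecutive selections differ by k = 616, so their inspector numbers differ by 616 mod 14 = 0.
gcd(616, 14) = 14, so the sample visits 14/14 = 1 distinct residues mod 14.
Start 487 is inspector 11; the inspectors hit are 11.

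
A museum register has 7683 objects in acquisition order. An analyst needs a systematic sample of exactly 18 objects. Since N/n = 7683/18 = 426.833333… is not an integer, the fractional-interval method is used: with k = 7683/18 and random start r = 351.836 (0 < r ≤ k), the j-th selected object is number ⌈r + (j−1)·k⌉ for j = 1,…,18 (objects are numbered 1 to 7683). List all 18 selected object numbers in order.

j=1: r + 0k = 351.836 → ⌈·⌉ = 352
j=2: r + 1k = 778.669333… → ⌈·⌉ = 779
j=3: r + 2k = 1205.502666… → ⌈·⌉ = 1206
j=4: r + 3k = 1632.336 → ⌈·⌉ = 1633
j=5: r + 4k = 2059.169333… → ⌈·⌉ = 2060
j=6: r + 5k = 2486.002666… → ⌈·⌉ = 2487
j=7: r + 6k = 2912.836 → ⌈·⌉ = 2913
j=8: r + 7k = 3339.669333… → ⌈·⌉ = 3340
j=9: r + 8k = 3766.502666… → ⌈·⌉ = 3767
j=10: r + 9k = 4193.336 → ⌈·⌉ = 4194
j=11: r + 10k = 4620.169333… → ⌈·⌉ = 4621
j=12: r + 11k = 5047.002666… → ⌈·⌉ = 5048
j=13: r + 12k = 5473.836 → ⌈·⌉ = 5474
j=14: r + 13k = 5900.669333… → ⌈·⌉ = 5901
j=15: r + 14k = 6327.502666… → ⌈·⌉ = 6328
j=16: r + 15k = 6754.336 → ⌈·⌉ = 6755
j=17: r + 16k = 7181.169333… → ⌈·⌉ = 7182
j=18: r + 17k = 7608.002666… → ⌈·⌉ = 7609

352, 779, 1206, 1633, 2060, 2487, 2913, 3340, 3767, 4194, 4621, 5048, 5474, 5901, 6328, 6755, 7182, 7609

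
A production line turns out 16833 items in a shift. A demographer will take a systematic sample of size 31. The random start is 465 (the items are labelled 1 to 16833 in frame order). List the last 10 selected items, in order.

k = N/n = 16833/31 = 543
22nd selection = 465 + 21×543 = 11868
23rd: 11868 + 543 = 12411
24th: 12411 + 543 = 12954
25th: 12954 + 543 = 13497
26th: 13497 + 543 = 14040
27th: 14040 + 543 = 14583
28th: 14583 + 543 = 15126
29th: 15126 + 543 = 15669
30th: 15669 + 543 = 16212
31st: 16212 + 543 = 16755

11868, 12411, 12954, 13497, 14040, 14583, 15126, 15669, 16212, 16755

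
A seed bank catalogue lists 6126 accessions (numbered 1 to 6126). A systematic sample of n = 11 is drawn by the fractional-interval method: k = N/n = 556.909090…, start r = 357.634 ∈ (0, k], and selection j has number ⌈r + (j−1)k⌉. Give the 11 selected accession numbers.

358, 915, 1472, 2029, 2586, 3143, 3700, 4256, 4813, 5370, 5927

j=1: r + 0k = 357.634 → ⌈·⌉ = 358
j=2: r + 1k = 914.543090… → ⌈·⌉ = 915
j=3: r + 2k = 1471.452181… → ⌈·⌉ = 1472
j=4: r + 3k = 2028.361272… → ⌈·⌉ = 2029
j=5: r + 4k = 2585.270363… → ⌈·⌉ = 2586
j=6: r + 5k = 3142.179454… → ⌈·⌉ = 3143
j=7: r + 6k = 3699.088545… → ⌈·⌉ = 3700
j=8: r + 7k = 4255.997636… → ⌈·⌉ = 4256
j=9: r + 8k = 4812.906727… → ⌈·⌉ = 4813
j=10: r + 9k = 5369.815818… → ⌈·⌉ = 5370
j=11: r + 10k = 5926.724909… → ⌈·⌉ = 5927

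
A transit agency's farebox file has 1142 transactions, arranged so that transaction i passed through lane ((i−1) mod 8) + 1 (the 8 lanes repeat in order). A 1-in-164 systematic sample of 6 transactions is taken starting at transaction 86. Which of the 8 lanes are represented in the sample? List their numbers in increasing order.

2, 6

Consecutive selections differ by k = 164, so their lane numbers differ by 164 mod 8 = 4.
gcd(164, 8) = 4, so the sample visits 8/4 = 2 distinct residues mod 8.
Start 86 is lane 6; the lanes hit are 2, 6.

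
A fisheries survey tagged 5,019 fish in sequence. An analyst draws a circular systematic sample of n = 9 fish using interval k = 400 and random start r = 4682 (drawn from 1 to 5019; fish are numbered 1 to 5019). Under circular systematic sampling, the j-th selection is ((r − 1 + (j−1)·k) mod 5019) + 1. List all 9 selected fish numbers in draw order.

4682, 63, 463, 863, 1263, 1663, 2063, 2463, 2863

Selection 1: 4682
Selection 2: 4682 + 400 = 5082 → 5082 − 5019 = 63
Selection 3: 63 + 400 = 463
Selection 4: 463 + 400 = 863
Selection 5: 863 + 400 = 1263
Selection 6: 1263 + 400 = 1663
Selection 7: 1663 + 400 = 2063
Selection 8: 2063 + 400 = 2463
Selection 9: 2463 + 400 = 2863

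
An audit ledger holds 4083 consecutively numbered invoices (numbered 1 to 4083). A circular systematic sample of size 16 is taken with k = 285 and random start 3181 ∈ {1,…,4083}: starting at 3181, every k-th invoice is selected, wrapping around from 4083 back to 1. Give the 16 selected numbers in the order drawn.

Selection 1: 3181
Selection 2: 3181 + 285 = 3466
Selection 3: 3466 + 285 = 3751
Selection 4: 3751 + 285 = 4036
Selection 5: 4036 + 285 = 4321 → 4321 − 4083 = 238
Selection 6: 238 + 285 = 523
Selection 7: 523 + 285 = 808
Selection 8: 808 + 285 = 1093
Selection 9: 1093 + 285 = 1378
Selection 10: 1378 + 285 = 1663
Selection 11: 1663 + 285 = 1948
Selection 12: 1948 + 285 = 2233
Selection 13: 2233 + 285 = 2518
Selection 14: 2518 + 285 = 2803
Selection 15: 2803 + 285 = 3088
Selection 16: 3088 + 285 = 3373

3181, 3466, 3751, 4036, 238, 523, 808, 1093, 1378, 1663, 1948, 2233, 2518, 2803, 3088, 3373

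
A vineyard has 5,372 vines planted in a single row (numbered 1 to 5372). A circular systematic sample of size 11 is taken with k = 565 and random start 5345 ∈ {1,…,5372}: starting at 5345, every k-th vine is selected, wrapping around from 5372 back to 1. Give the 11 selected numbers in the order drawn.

Selection 1: 5345
Selection 2: 5345 + 565 = 5910 → 5910 − 5372 = 538
Selection 3: 538 + 565 = 1103
Selection 4: 1103 + 565 = 1668
Selection 5: 1668 + 565 = 2233
Selection 6: 2233 + 565 = 2798
Selection 7: 2798 + 565 = 3363
Selection 8: 3363 + 565 = 3928
Selection 9: 3928 + 565 = 4493
Selection 10: 4493 + 565 = 5058
Selection 11: 5058 + 565 = 5623 → 5623 − 5372 = 251

5345, 538, 1103, 1668, 2233, 2798, 3363, 3928, 4493, 5058, 251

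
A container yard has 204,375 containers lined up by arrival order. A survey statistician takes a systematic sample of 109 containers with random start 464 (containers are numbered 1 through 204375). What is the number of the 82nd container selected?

k = 204375/109 = 1875
82nd selection = r + (82−1)·k = 464 + 81×1875 = 464 + 151875 = 152339

152339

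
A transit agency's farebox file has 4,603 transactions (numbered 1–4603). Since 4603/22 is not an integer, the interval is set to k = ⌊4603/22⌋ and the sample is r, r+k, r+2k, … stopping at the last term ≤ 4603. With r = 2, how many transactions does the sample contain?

k = ⌊4603/22⌋ = 209
Achieved size = ⌊(4603 − 2)/209⌋ + 1 = ⌊4601/209⌋ + 1 = 22 + 1 = 23
(last selection: 2 + 22×209 = 4600 ≤ 4603; next would be 4809 > 4603)

23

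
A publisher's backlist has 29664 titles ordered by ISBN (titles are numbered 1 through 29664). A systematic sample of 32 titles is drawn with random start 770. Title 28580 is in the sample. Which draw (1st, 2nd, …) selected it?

31

k = 29664/32 = 927
position = (28580 − 770)/927 + 1 = 27810/927 + 1 = 30 + 1 = 31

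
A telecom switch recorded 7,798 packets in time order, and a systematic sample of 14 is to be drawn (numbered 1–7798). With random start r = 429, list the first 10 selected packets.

k = N/n = 7798/14 = 557
packet 1: 429
packet 2: 429 + 557 = 986
packet 3: 986 + 557 = 1543
packet 4: 1543 + 557 = 2100
packet 5: 2100 + 557 = 2657
packet 6: 2657 + 557 = 3214
packet 7: 3214 + 557 = 3771
packet 8: 3771 + 557 = 4328
packet 9: 4328 + 557 = 4885
packet 10: 4885 + 557 = 5442

429, 986, 1543, 2100, 2657, 3214, 3771, 4328, 4885, 5442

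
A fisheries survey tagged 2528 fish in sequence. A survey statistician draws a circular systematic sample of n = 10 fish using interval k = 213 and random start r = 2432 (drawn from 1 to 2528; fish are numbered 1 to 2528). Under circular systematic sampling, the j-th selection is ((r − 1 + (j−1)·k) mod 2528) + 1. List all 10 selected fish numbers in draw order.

Selection 1: 2432
Selection 2: 2432 + 213 = 2645 → 2645 − 2528 = 117
Selection 3: 117 + 213 = 330
Selection 4: 330 + 213 = 543
Selection 5: 543 + 213 = 756
Selection 6: 756 + 213 = 969
Selection 7: 969 + 213 = 1182
Selection 8: 1182 + 213 = 1395
Selection 9: 1395 + 213 = 1608
Selection 10: 1608 + 213 = 1821

2432, 117, 330, 543, 756, 969, 1182, 1395, 1608, 1821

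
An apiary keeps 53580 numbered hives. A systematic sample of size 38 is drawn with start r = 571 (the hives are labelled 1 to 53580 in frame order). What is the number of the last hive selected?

52741

k = 53580/38 = 1410
38th selection = r + (38−1)·k = 571 + 37×1410 = 571 + 52170 = 52741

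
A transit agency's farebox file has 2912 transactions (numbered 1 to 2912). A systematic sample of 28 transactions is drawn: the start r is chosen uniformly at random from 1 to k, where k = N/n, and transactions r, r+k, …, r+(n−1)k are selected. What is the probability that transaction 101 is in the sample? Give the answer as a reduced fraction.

k = 2912/28 = 104.
Transaction 101 is selected iff r ≡ 101 (mod 104); exactly one such r in {1,…,104}.
Inclusion probability = 1/104.

1/104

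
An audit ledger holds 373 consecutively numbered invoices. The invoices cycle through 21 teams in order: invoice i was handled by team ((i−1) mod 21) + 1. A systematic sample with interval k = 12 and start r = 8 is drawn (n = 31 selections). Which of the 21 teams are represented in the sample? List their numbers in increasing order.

2, 5, 8, 11, 14, 17, 20

Consecutive selections differ by k = 12, so their team numbers differ by 12 mod 21 = 12.
gcd(12, 21) = 3, so the sample visits 21/3 = 7 distinct residues mod 21.
Start 8 is team 8; the teams hit are 2, 5, 8, 11, 14, 17, 20.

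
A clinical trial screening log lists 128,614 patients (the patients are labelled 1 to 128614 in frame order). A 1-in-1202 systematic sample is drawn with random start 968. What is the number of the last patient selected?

128380

k = 1202
107th selection = r + (107−1)·k = 968 + 106×1202 = 968 + 127412 = 128380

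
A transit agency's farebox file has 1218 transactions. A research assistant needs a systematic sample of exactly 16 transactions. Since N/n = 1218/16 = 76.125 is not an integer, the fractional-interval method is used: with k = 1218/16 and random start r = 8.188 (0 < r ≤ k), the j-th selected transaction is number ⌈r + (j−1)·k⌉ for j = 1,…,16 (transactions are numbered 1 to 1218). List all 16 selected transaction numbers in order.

9, 85, 161, 237, 313, 389, 465, 542, 618, 694, 770, 846, 922, 998, 1074, 1151

j=1: r + 0k = 8.188 → ⌈·⌉ = 9
j=2: r + 1k = 84.313 → ⌈·⌉ = 85
j=3: r + 2k = 160.438 → ⌈·⌉ = 161
j=4: r + 3k = 236.563 → ⌈·⌉ = 237
j=5: r + 4k = 312.688 → ⌈·⌉ = 313
j=6: r + 5k = 388.813 → ⌈·⌉ = 389
j=7: r + 6k = 464.938 → ⌈·⌉ = 465
j=8: r + 7k = 541.063 → ⌈·⌉ = 542
j=9: r + 8k = 617.188 → ⌈·⌉ = 618
j=10: r + 9k = 693.313 → ⌈·⌉ = 694
j=11: r + 10k = 769.438 → ⌈·⌉ = 770
j=12: r + 11k = 845.563 → ⌈·⌉ = 846
j=13: r + 12k = 921.688 → ⌈·⌉ = 922
j=14: r + 13k = 997.813 → ⌈·⌉ = 998
j=15: r + 14k = 1073.938 → ⌈·⌉ = 1074
j=16: r + 15k = 1150.063 → ⌈·⌉ = 1151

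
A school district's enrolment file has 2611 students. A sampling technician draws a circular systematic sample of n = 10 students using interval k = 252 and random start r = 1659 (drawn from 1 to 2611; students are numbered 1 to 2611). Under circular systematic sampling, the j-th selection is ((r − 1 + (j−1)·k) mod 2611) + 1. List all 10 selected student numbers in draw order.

1659, 1911, 2163, 2415, 56, 308, 560, 812, 1064, 1316

Selection 1: 1659
Selection 2: 1659 + 252 = 1911
Selection 3: 1911 + 252 = 2163
Selection 4: 2163 + 252 = 2415
Selection 5: 2415 + 252 = 2667 → 2667 − 2611 = 56
Selection 6: 56 + 252 = 308
Selection 7: 308 + 252 = 560
Selection 8: 560 + 252 = 812
Selection 9: 812 + 252 = 1064
Selection 10: 1064 + 252 = 1316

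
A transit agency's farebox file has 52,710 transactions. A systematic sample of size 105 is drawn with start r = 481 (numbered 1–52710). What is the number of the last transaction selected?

k = 52710/105 = 502
105th selection = r + (105−1)·k = 481 + 104×502 = 481 + 52208 = 52689

52689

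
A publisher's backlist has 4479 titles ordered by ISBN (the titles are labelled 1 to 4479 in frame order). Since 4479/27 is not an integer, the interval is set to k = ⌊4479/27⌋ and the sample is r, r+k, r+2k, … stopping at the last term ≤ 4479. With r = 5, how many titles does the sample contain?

28

k = ⌊4479/27⌋ = 165
Achieved size = ⌊(4479 − 5)/165⌋ + 1 = ⌊4474/165⌋ + 1 = 27 + 1 = 28
(last selection: 5 + 27×165 = 4460 ≤ 4479; next would be 4625 > 4479)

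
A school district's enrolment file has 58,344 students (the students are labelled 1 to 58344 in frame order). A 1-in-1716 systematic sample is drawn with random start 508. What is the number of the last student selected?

k = 1716
34th selection = r + (34−1)·k = 508 + 33×1716 = 508 + 56628 = 57136

57136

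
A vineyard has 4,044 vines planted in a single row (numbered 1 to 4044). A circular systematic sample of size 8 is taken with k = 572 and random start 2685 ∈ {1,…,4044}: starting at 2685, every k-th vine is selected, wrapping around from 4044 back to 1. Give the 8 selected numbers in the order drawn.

2685, 3257, 3829, 357, 929, 1501, 2073, 2645

Selection 1: 2685
Selection 2: 2685 + 572 = 3257
Selection 3: 3257 + 572 = 3829
Selection 4: 3829 + 572 = 4401 → 4401 − 4044 = 357
Selection 5: 357 + 572 = 929
Selection 6: 929 + 572 = 1501
Selection 7: 1501 + 572 = 2073
Selection 8: 2073 + 572 = 2645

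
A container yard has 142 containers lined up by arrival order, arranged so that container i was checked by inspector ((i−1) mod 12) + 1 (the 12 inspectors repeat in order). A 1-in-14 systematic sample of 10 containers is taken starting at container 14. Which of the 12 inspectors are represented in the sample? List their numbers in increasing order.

2, 4, 6, 8, 10, 12

Consecutive selections differ by k = 14, so their inspector numbers differ by 14 mod 12 = 2.
gcd(14, 12) = 2, so the sample visits 12/2 = 6 distinct residues mod 12.
Start 14 is inspector 2; the inspectors hit are 2, 4, 6, 8, 10, 12.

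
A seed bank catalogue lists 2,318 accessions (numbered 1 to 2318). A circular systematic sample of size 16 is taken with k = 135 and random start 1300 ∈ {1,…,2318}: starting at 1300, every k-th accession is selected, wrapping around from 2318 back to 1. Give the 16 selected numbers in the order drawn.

Selection 1: 1300
Selection 2: 1300 + 135 = 1435
Selection 3: 1435 + 135 = 1570
Selection 4: 1570 + 135 = 1705
Selection 5: 1705 + 135 = 1840
Selection 6: 1840 + 135 = 1975
Selection 7: 1975 + 135 = 2110
Selection 8: 2110 + 135 = 2245
Selection 9: 2245 + 135 = 2380 → 2380 − 2318 = 62
Selection 10: 62 + 135 = 197
Selection 11: 197 + 135 = 332
Selection 12: 332 + 135 = 467
Selection 13: 467 + 135 = 602
Selection 14: 602 + 135 = 737
Selection 15: 737 + 135 = 872
Selection 16: 872 + 135 = 1007

1300, 1435, 1570, 1705, 1840, 1975, 2110, 2245, 62, 197, 332, 467, 602, 737, 872, 1007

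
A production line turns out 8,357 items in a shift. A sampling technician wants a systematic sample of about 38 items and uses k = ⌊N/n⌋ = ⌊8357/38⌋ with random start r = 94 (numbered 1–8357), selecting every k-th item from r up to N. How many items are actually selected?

38

k = ⌊8357/38⌋ = 219
Achieved size = ⌊(8357 − 94)/219⌋ + 1 = ⌊8263/219⌋ + 1 = 37 + 1 = 38
(last selection: 94 + 37×219 = 8197 ≤ 8357; next would be 8416 > 8357)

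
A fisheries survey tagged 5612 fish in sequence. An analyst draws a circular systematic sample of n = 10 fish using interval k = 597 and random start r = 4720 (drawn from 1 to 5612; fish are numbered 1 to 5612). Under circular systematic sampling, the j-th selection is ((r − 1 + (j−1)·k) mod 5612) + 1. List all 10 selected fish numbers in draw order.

Selection 1: 4720
Selection 2: 4720 + 597 = 5317
Selection 3: 5317 + 597 = 5914 → 5914 − 5612 = 302
Selection 4: 302 + 597 = 899
Selection 5: 899 + 597 = 1496
Selection 6: 1496 + 597 = 2093
Selection 7: 2093 + 597 = 2690
Selection 8: 2690 + 597 = 3287
Selection 9: 3287 + 597 = 3884
Selection 10: 3884 + 597 = 4481

4720, 5317, 302, 899, 1496, 2093, 2690, 3287, 3884, 4481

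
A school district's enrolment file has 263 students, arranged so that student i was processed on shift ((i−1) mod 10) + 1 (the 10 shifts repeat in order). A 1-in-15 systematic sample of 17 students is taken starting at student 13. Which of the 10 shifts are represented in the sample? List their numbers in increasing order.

Consecutive selections differ by k = 15, so their shift numbers differ by 15 mod 10 = 5.
gcd(15, 10) = 5, so the sample visits 10/5 = 2 distinct residues mod 10.
Start 13 is shift 3; the shifts hit are 3, 8.

3, 8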